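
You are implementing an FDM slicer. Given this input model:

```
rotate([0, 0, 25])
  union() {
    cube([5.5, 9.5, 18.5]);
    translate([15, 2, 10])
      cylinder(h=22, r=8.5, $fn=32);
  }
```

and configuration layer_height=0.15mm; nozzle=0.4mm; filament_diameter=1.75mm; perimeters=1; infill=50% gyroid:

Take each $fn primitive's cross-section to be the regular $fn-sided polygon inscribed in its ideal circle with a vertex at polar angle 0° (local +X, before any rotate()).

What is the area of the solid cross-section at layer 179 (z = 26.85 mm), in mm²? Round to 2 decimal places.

At z = 26.85 mm: the cube does not reach this height (z outside [0, 18.5]); the cylinder at (15, 2): section is a regular 32-gon, circumradius r=8.5 (area = (32/2)·8.500²·sin(360°/32) = 225.52 mm²); Taking the union: only the r=8.5 cylinder at (15, 2) is present, so the union is just that shape — area = 225.52 mm²; (whole slice rotated 25° about Z — lengths, areas and connectivity unchanged). Overall, the cross-section is a single solid region. Net area = 225.52 mm².

225.52 mm²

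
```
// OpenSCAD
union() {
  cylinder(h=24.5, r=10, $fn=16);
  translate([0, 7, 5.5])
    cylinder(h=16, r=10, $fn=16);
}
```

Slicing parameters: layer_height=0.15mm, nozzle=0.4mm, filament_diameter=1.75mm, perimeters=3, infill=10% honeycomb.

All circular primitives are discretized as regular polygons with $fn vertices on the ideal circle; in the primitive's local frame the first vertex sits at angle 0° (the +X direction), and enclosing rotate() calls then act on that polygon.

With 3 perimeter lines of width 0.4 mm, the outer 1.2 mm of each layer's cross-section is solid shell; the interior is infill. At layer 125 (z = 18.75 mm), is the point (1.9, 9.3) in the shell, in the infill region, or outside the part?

At z = 18.75 mm: the cylinder: section is a regular 16-gon, circumradius r=10; the cylinder at (0, 7): section is a regular 16-gon, circumradius r=10; Taking the union: the regions partially overlap (shared area 171.02 mm²), so overlapping operands fuse into one piece — 1 connected region. Overall, the cross-section is a single solid region. The nearest boundary edge runs (3.83, 16.24)→(7.07, 14.07); distance from the point to it = 6.84 mm. The point is inside the cross-section and 6.84 mm from the nearest boundary — more than the 1.2 mm shell width (3 × 0.4), so it's in the infill interior.

infill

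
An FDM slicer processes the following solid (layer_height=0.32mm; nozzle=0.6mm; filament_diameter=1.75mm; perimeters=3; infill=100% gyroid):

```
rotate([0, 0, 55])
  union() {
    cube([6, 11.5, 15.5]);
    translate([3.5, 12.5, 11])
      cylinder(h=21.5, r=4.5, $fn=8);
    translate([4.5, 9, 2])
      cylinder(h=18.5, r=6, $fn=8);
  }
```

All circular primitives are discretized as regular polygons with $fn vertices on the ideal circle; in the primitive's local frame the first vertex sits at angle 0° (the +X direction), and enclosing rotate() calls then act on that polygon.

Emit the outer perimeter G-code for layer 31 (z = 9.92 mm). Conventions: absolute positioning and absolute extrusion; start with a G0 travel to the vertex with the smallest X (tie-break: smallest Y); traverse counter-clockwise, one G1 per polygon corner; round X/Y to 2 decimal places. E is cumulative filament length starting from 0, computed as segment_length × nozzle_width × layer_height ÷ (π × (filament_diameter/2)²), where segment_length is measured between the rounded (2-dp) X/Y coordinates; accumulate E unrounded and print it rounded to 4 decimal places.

G0 X-10.70 Y7.81 Z9.92
G1 X-8.23 Y3.93 E0.3672
G1 X-4.41 Y3.09 E0.6794
G1 X0.00 Y0.00 E1.1092
G1 X3.44 Y4.91 E1.5878
G1 X0.48 Y6.99 E1.8765
G1 X1.12 Y9.89 E2.1136
G1 X-1.35 Y13.76 E2.4801
G1 X-5.83 Y14.76 E2.8465
G1 X-9.71 Y12.29 E3.2136
G1 X-10.70 Y7.81 E3.5799

At z = 9.92 mm: the 6×11.5 cube contributes its full rectangle; the cylinder at (3.5, 12.5) is absent (z outside [11, 32.5]); the r=6 cylinder at (4.5, 9) contributes a regular 8-gon of circumradius 6; Taking the union: the regions partially overlap (shared area 46.27 mm²), so overlapping operands fuse into one piece — 1 connected region; (whole slice rotated 55° about Z — lengths, areas and connectivity unchanged). The outline is a single polygon with 10 vertices. Extrusion per mm of travel: 0.6 × 0.32 / (π × 0.875²) = 0.079824. Accumulating E over each segment gives final E = 3.5799.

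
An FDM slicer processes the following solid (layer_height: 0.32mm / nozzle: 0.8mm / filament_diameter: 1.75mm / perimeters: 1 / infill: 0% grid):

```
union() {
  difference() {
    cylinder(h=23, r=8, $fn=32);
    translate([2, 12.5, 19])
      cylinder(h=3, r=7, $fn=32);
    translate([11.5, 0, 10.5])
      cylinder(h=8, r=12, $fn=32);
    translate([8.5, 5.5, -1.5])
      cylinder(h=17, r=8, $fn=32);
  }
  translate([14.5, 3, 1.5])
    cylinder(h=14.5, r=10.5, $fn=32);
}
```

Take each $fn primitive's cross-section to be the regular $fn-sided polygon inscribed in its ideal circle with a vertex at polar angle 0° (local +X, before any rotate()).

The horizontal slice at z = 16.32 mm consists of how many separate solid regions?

1

At z = 16.32 mm: the cylinder: section is a regular 32-gon, circumradius r=8; the cylinder at (2, 12.5) does not reach this height (z outside [19, 22]); the r=12 cylinder at (11.5, 0) gives a regular 32-gon of circumradius 12 (constant along its height); the cylinder at (8.5, 5.5) does not reach this height (z outside [-1.5, 15.5]); After the difference (first − rest): starting from the r=8 cylinder, the r=12 cylinder at (11.5, 0) partially overlaps it — only the 92.58 mm² overlap (of its 449.49 mm²) is removed, clipping the outline — 1 connected region; the cylinder at (14.5, 3) is not intersected at this z (z outside [1.5, 16]); Merging all regions: only that combined region is present, so the union is just that shape — 1 connected region. The result has 1 disconnected region.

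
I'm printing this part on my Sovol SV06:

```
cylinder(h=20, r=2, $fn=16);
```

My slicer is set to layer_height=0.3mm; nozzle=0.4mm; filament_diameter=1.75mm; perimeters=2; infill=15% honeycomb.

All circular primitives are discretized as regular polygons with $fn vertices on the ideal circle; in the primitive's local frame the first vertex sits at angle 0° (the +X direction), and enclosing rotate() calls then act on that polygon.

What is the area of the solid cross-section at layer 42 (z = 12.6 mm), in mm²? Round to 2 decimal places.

12.25 mm²

At z = 12.6 mm: the r=2 cylinder gives a regular 16-gon of circumradius 2 (constant along its height) (area = (16/2)·2.000²·sin(360°/16) = 12.25 mm²). Overall, the cross-section is a single solid region. Net area = 12.25 mm².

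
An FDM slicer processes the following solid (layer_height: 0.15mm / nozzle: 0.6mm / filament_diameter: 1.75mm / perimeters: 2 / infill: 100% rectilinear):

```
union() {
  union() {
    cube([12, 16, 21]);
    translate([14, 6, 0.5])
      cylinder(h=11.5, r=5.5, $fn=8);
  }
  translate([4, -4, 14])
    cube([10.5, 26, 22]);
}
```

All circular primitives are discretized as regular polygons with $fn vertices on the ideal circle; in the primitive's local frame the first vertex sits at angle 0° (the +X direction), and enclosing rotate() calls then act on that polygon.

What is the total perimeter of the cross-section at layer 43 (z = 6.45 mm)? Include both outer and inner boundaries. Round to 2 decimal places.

At z = 6.45 mm: the cube is present — its section is the full 12×16 rectangle (perimeter 56.00 mm); the r=5.5 cylinder at (14, 6) gives a regular 8-gon of circumradius 5.5 (constant along its height) (perimeter = 2·8·5.500·sin(180°/8) = 33.68 mm); Taking the union: the regions partially overlap (shared area 22.44 mm²), so the edge portions inside another operand are dropped and the merged outline is re-measured after clipping — boundary = 67.82 mm; the cube at (4, -4) is absent (z outside [14, 36]); Taking the union: only that combined region is present, so the union is just that shape — boundary = 67.82 mm. Overall, the cross-section is a single solid region. Total boundary length (outer) = 67.82 mm.

67.82 mm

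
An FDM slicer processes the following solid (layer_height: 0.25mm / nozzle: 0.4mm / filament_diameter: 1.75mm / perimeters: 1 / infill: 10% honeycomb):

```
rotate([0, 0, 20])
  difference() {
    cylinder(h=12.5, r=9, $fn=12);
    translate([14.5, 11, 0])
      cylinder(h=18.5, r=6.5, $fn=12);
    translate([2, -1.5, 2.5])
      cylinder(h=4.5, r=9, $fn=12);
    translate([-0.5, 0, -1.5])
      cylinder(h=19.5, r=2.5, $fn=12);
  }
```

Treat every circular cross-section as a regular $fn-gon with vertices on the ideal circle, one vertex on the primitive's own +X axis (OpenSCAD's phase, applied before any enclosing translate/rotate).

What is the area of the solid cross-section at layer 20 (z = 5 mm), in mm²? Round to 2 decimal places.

At z = 5 mm: the r=9 cylinder gives a regular 12-gon of circumradius 9 (constant along its height) (area = (12/2)·9.000²·sin(360°/12) = 243.00 mm²); the r=6.5 cylinder at (14.5, 11) gives a regular 12-gon of circumradius 6.5 (constant along its height) (area = (12/2)·6.500²·sin(360°/12) = 126.75 mm²); the r=9 cylinder at (2, -1.5) contributes a regular 12-gon of circumradius 9 (area = (12/2)·9.000²·sin(360°/12) = 243.00 mm²); the r=2.5 cylinder at (-0.5, 0) gives a regular 12-gon of circumradius 2.5 (constant along its height) (area = (12/2)·2.500²·sin(360°/12) = 18.75 mm²); Subtracting the remaining from the first: starting from the r=9 cylinder (243.00 mm²), the r=6.5 cylinder at (14.5, 11) misses the remaining region (no effect); the r=9 cylinder at (2, -1.5) partially overlaps it — only the 198.98 mm² overlap (of its 243.00 mm²) is removed, clipping the outline; the r=2.5 cylinder at (-0.5, 0) misses the remaining region (no effect) — area = 44.02 mm²; (rotated 20° about Z; rotation is an isometry so areas/perimeters/island counts are preserved). Overall, the cross-section is a single solid region. Net area = 44.02 mm².

44.02 mm²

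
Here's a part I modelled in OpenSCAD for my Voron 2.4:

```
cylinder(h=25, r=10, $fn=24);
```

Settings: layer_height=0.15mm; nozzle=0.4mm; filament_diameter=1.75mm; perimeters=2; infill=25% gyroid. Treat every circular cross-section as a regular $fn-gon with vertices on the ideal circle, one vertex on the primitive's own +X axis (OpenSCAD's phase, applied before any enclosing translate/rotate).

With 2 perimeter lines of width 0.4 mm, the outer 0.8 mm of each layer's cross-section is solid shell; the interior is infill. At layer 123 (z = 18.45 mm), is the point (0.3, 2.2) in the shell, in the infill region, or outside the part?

infill

At z = 18.45 mm: the cylinder: section is a regular 24-gon, circumradius r=10. Overall, the cross-section is a single solid region. The nearest boundary edge runs (2.59, 9.66)→(0.00, 10.00); distance from the point to it = 7.69 mm. The point is inside the cross-section and 7.69 mm from the nearest boundary — more than the 0.8 mm shell width (2 × 0.4), so it's in the infill interior.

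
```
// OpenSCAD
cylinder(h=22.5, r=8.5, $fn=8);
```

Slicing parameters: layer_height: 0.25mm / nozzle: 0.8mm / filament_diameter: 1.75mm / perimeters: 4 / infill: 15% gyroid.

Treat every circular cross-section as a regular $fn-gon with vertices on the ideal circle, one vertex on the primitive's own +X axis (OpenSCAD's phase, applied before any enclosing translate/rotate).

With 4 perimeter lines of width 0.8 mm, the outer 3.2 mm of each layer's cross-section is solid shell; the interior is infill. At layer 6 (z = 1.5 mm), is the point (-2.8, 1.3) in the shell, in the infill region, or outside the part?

At z = 1.5 mm: the r=8.5 cylinder contributes a regular 8-gon of circumradius 8.5. Overall, the cross-section is a single solid region. The nearest boundary edge runs (-6.01, 6.01)→(-8.50, 0.00); distance from the point to it = 4.77 mm. The point is inside the cross-section and 4.77 mm from the nearest boundary — more than the 3.2 mm shell width (4 × 0.8), so it's in the infill interior.

infill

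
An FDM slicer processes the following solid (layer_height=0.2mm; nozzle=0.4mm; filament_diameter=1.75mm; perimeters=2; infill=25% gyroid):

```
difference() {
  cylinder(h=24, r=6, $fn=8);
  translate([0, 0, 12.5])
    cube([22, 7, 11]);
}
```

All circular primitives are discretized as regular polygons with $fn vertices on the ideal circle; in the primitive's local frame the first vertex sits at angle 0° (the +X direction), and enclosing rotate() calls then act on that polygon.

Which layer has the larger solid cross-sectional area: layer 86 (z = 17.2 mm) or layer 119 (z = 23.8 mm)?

Layer 86 (z = 17.2): the cylinder: section is a regular 8-gon, circumradius r=6 (area = (8/2)·6.000²·sin(360°/8) = 101.82 mm²); the cube is present — its section is the full 22×7 rectangle (area 154.00 mm²); After the difference (first − rest): starting from the r=6 cylinder (101.82 mm²), the 22×7 cube partially overlaps it — only the 25.46 mm² overlap (of its 154.00 mm²) is removed, clipping the outline — area = 76.37 mm². So its area = 76.37 mm². Layer 119 (z = 23.8): the r=6 cylinder contributes a regular 8-gon of circumradius 6 (area = (8/2)·6.000²·sin(360°/8) = 101.82 mm²); the cube does not reach this height (z outside [12.5, 23.5]); Subtracting the remaining from the first: none of the subtracted shapes is present at this height, so the r=6 cylinder is unchanged — area = 101.82 mm². So its area = 101.82 mm². Layer 119 is larger (101.82 vs 76.37 mm²).

layer 119 (z = 23.8 mm)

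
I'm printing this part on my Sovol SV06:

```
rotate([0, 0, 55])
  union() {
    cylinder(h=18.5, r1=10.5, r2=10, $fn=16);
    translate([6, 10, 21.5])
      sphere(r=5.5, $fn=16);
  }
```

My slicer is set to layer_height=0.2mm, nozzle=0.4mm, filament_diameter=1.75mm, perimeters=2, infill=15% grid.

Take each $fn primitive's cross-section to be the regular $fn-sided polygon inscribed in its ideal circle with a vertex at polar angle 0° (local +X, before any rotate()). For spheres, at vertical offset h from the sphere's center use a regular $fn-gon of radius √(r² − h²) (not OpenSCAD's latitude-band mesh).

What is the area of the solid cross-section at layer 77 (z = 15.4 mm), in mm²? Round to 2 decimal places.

At z = 15.4 mm: the cone (r1=10.5→r2=10) has section circumradius 10.084 here — a regular 16-gon (area = (16/2)·10.084²·sin(360°/16) = 311.30 mm²); the sphere at (6, 10) does not reach this height (|z−center|=6.100 > r=5.5); Merging all regions: only the cone is present, so the union is just that shape — area = 311.30 mm²; (rotated 55° about Z; rotation is an isometry so areas/perimeters/island counts are preserved). Overall, the cross-section is a single solid region. Net area = 311.30 mm².

311.30 mm²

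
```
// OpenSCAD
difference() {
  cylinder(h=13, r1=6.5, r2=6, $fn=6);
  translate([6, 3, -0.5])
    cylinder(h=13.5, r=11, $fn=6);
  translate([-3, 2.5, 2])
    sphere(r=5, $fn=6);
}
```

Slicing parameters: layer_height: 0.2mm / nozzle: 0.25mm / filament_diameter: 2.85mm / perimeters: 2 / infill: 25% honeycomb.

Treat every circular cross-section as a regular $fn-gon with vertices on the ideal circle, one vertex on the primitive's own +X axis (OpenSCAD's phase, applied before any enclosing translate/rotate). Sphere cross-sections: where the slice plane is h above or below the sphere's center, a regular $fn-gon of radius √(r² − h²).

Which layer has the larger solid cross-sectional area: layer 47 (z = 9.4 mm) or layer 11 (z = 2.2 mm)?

Layer 47 (z = 9.4): the cone contributes a regular 6-gon of circumradius 6.138 (interpolated between r1=6.5 and r2=6 at t=0.723) (area = (6/2)·6.138²·sin(360°/6) = 97.90 mm²); the cylinder at (6, 3): section is a regular 6-gon, circumradius r=11 (area = (6/2)·11.000²·sin(360°/6) = 314.37 mm²); the sphere at (-3, 2.5) is absent (|z−center|=7.400 > r=5); Taking the first minus the rest: starting from the cone (97.90 mm²), the r=11 cylinder at (6, 3) partially overlaps it — only the 79.07 mm² overlap (of its 314.37 mm²) is removed, clipping the outline — area = 18.83 mm². So its area = 18.83 mm². Layer 11 (z = 2.2): the cone (r1=6.5→r2=6) has section circumradius 6.415 here — a regular 6-gon (area = (6/2)·6.415²·sin(360°/6) = 106.93 mm²); the r=11 cylinder at (6, 3) gives a regular 6-gon of circumradius 11 (constant along its height) (area = (6/2)·11.000²·sin(360°/6) = 314.37 mm²); the sphere at (-3, 2.5): section is a regular 6-gon, circumradius = √(r²−h²) = √(5²−0.2²) = 4.996 (area = (6/2)·4.996²·sin(360°/6) = 64.85 mm²); After the difference (first − rest): starting from the cone (106.93 mm²), the r=11 cylinder at (6, 3) partially overlaps it — only the 85.15 mm² overlap (of its 314.37 mm²) is removed, clipping the outline; the r=5 sphere at (-3, 2.5) partially overlaps it — only the 10.04 mm² overlap (of its 64.85 mm²) is removed, clipping the outline — area = 11.74 mm². So its area = 11.74 mm². Layer 47 is larger (18.83 vs 11.74 mm²).

layer 47 (z = 9.4 mm)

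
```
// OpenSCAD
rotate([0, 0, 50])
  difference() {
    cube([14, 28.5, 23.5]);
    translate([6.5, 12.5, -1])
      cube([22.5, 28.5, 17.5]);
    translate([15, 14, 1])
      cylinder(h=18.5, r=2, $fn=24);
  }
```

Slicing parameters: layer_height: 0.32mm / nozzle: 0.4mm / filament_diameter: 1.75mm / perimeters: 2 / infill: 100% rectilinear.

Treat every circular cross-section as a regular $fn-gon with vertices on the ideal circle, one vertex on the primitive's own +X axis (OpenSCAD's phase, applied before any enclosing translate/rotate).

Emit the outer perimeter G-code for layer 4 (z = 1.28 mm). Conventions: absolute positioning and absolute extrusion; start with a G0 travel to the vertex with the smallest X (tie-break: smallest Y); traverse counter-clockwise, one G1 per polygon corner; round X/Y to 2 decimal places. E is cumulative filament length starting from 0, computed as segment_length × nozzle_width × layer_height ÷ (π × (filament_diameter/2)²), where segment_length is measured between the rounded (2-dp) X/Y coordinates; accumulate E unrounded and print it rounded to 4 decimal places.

G0 X-21.83 Y18.32 Z1.28
G1 X0.00 Y0.00 E1.5166
G1 X9.00 Y10.72 E2.2615
G1 X-0.40 Y18.61 E2.9146
G1 X-0.77 Y18.53 E2.9347
G1 X-5.40 Y13.01 E3.3181
G1 X-17.65 Y23.30 E4.1695
G1 X-21.83 Y18.32 E4.5155

At z = 1.28 mm: the 14×28.5 cube contributes its full rectangle; the cube at (6.5, 12.5) is present — its section is the full 22.5×28.5 rectangle; the r=2 cylinder at (15, 14) gives a regular 24-gon of circumradius 2 (constant along its height); Taking the first minus the rest: starting from the 14×28.5 cube, the 22.5×28.5 cube at (6.5, 12.5) partially overlaps it — only the 120.00 mm² overlap (of its 641.25 mm²) is removed, clipping the outline; the r=2 cylinder at (15, 14) partially overlaps it — only the 0.04 mm² overlap (of its 12.42 mm²) is removed, clipping the outline — 1 connected region; (rotated 50° about Z; rotation is an isometry so areas/perimeters/island counts are preserved). The outline is a single polygon with 7 vertices. Extrusion per mm of travel: 0.4 × 0.32 / (π × 0.875²) = 0.053216. Accumulating E over each segment gives final E = 4.5155.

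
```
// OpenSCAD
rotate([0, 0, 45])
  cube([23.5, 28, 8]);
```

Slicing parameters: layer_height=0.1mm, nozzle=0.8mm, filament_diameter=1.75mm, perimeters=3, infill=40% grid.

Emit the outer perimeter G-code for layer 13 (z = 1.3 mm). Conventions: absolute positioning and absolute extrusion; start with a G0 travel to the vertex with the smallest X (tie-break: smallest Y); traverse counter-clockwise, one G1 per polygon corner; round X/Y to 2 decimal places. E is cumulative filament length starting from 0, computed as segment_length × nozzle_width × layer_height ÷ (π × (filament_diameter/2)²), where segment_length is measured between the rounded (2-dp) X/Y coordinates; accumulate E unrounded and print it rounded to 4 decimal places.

At z = 1.3 mm: the cube is present — its section is the full 23.5×28 rectangle; (rotated 45° about Z; rotation is an isometry so areas/perimeters/island counts are preserved). The outline is a single polygon with 4 vertices. Extrusion per mm of travel: 0.8 × 0.1 / (π × 0.875²) = 0.033260. Accumulating E over each segment gives final E = 3.4262.

G0 X-19.80 Y19.80 Z1.30
G1 X0.00 Y0.00 E0.9313
G1 X16.62 Y16.62 E1.7131
G1 X-3.18 Y36.42 E2.6444
G1 X-19.80 Y19.80 E3.4262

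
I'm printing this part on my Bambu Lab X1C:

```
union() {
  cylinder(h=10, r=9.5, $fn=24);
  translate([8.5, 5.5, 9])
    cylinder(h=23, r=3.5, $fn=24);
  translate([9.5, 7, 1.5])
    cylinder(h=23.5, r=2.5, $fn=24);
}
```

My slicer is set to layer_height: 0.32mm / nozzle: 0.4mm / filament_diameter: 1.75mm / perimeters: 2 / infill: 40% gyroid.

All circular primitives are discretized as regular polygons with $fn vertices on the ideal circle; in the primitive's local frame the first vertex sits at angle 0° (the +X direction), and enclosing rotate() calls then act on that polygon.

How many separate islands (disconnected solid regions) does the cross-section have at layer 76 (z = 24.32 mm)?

At z = 24.32 mm: the cylinder is not intersected at this z (z outside [0, 10]); the r=3.5 cylinder at (8.5, 5.5) contributes a regular 24-gon of circumradius 3.5; the cylinder at (9.5, 7): section is a regular 24-gon, circumradius r=2.5; Combining (union): the regions partially overlap (shared area 16.39 mm²), so overlapping operands fuse into one piece — 1 connected region. Overall, the cross-section is a single solid region. Island count = 1.

1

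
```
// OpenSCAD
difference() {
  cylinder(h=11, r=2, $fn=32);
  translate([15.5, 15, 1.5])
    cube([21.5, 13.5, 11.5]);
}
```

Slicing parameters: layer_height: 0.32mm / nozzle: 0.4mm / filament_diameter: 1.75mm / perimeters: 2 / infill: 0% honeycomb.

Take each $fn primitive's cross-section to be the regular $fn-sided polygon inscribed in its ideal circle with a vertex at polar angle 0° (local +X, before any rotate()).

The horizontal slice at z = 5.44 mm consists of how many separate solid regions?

At z = 5.44 mm: the cylinder: section is a regular 32-gon, circumradius r=2; the 21.5×13.5 cube at (15.5, 15) contributes its full rectangle; Taking the first minus the rest: starting from the r=2 cylinder, the 21.5×13.5 cube at (15.5, 15) misses the remaining region (no effect) — 1 connected region. The result has 1 disconnected region.

1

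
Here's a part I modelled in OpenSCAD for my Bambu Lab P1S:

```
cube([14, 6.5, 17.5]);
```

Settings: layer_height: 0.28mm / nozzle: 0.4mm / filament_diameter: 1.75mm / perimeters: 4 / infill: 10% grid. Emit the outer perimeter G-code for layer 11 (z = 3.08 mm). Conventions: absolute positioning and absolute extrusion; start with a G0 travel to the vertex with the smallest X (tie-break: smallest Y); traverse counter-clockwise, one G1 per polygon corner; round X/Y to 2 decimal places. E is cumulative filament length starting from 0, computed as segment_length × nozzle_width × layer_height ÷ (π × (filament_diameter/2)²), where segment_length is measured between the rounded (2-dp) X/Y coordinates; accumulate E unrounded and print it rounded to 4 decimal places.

At z = 3.08 mm: the 14×6.5 cube contributes its full rectangle. The outline is a single polygon with 4 vertices. Extrusion per mm of travel: 0.4 × 0.28 / (π × 0.875²) = 0.046564. Accumulating E over each segment gives final E = 1.9091.

G0 X0.00 Y0.00 Z3.08
G1 X14.00 Y0.00 E0.6519
G1 X14.00 Y6.50 E0.9546
G1 X0.00 Y6.50 E1.6065
G1 X0.00 Y0.00 E1.9091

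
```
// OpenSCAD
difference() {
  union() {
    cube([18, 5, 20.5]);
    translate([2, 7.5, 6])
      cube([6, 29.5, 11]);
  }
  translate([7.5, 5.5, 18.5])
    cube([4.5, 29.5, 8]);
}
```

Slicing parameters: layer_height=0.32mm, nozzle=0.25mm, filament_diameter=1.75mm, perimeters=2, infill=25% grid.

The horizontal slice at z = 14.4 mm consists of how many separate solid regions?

2

At z = 14.4 mm: the cube (footprint 18×5) is included at this height; the cube at (2, 7.5) (footprint 6×29.5) is included at this height; Taking the union: the 2 present regions are separate (no shared area or edge), so areas and boundary lengths simply add and each stays a separate island — 2 connected regions; the cube at (7.5, 5.5) is absent (z outside [18.5, 26.5]); Taking the first minus the rest: none of the subtracted shapes is present at this height, so the result so far is unchanged — 2 connected regions. The result has 2 disconnected regions.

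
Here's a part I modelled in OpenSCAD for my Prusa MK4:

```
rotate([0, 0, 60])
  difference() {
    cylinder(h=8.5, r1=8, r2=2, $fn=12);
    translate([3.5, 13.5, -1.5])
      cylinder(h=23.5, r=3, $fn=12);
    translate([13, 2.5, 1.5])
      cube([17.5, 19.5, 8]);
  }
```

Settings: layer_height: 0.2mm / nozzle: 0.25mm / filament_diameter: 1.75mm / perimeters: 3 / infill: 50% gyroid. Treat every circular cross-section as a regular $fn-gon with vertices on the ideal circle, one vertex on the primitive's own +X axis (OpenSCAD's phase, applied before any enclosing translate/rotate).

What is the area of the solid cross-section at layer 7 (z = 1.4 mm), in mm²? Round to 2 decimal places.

At z = 1.4 mm: the cone (r1=8→r2=2) has section circumradius 7.012 here — a regular 12-gon (area = (12/2)·7.012²·sin(360°/12) = 147.49 mm²); the r=3 cylinder at (3.5, 13.5) contributes a regular 12-gon of circumradius 3 (area = (12/2)·3.000²·sin(360°/12) = 27.00 mm²); the cube at (13, 2.5) does not reach this height (z outside [1.5, 9.5]); Subtracting the remaining from the first: starting from the cone (147.49 mm²), the r=3 cylinder at (3.5, 13.5) misses the remaining region (no effect) — area = 147.49 mm²; (whole slice rotated 60° about Z — lengths, areas and connectivity unchanged). Overall, the cross-section is a single solid region. Net area = 147.49 mm².

147.49 mm²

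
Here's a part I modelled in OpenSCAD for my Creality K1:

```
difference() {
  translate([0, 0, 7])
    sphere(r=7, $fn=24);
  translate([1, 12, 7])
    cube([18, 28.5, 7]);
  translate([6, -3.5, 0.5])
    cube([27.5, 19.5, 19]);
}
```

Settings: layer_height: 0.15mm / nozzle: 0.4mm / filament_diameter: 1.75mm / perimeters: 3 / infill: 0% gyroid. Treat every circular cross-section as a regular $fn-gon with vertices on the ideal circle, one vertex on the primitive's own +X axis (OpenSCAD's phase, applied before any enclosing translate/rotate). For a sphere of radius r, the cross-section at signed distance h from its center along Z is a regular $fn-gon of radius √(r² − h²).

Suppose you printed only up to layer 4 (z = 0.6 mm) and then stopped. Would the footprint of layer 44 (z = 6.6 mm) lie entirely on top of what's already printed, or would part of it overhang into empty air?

Compare the two slices. At z = 0.6: the sphere: section is a regular 24-gon, circumradius = √(r²−h²) = √(7²−6.4²) = 2.835 (area = (24/2)·2.835²·sin(360°/24) = 24.97 mm²); the cube at (1, 12) does not reach this height (z outside [7, 14]); the 27.5×19.5 cube at (6, -3.5) contributes its full rectangle (area 536.25 mm²); Taking the first minus the rest: starting from the r=7 sphere (24.97 mm²), the 27.5×19.5 cube at (6, -3.5) misses the remaining region (no effect) — area = 24.97 mm². At z = 6.6: the r=7 sphere slices to a regular 24-gon of circumradius 6.989 (√(r²−h²) with h=0.4 from center) (area = (24/2)·6.989²·sin(360°/24) = 151.69 mm²); the cube at (1, 12) does not reach this height (z outside [7, 14]); the 27.5×19.5 cube at (6, -3.5) contributes its full rectangle (area 536.25 mm²); Subtracting the remaining from the first: starting from the r=7 sphere (151.69 mm²), the 27.5×19.5 cube at (6, -3.5) partially overlaps it — only the 4.50 mm² overlap (of its 536.25 mm²) is removed, clipping the outline — area = 147.19 mm². Checking containment: at z = 6.6 the cross-section extends beyond the z = 0.6 cross-section by about 122.22 mm².

part overhangs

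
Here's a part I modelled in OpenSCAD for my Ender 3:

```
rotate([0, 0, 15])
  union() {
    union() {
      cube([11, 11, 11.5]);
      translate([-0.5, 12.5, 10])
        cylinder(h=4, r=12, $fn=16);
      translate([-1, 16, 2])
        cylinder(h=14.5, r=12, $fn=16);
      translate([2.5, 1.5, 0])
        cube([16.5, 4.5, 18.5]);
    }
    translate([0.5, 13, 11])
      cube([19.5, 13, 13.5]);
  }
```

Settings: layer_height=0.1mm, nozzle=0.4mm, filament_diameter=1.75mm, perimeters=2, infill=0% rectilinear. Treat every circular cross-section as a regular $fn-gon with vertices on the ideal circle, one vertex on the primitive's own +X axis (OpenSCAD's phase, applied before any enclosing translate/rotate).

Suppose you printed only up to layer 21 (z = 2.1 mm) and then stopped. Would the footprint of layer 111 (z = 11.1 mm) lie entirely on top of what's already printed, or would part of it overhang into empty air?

Compare the two slices. At z = 2.1: the 11×11 cube contributes its full rectangle (area 121.00 mm²); the cylinder at (-0.5, 12.5) is absent (z outside [10, 14]); the r=12 cylinder at (-1, 16) contributes a regular 16-gon of circumradius 12 (area = (16/2)·12.000²·sin(360°/16) = 440.85 mm²); the cube at (2.5, 1.5) (footprint 16.5×4.5) is included at this height (area 74.25 mm²); Taking the union: the regions partially overlap — summed areas 636.10 mm² minus the doubly-counted overlap 84.09 mm² gives 552.01 mm² — area = 552.01 mm²; the cube at (0.5, 13) is not intersected at this z (z outside [11, 24.5]); Taking the union: only the result so far is present, so the union is just that shape — area = 552.01 mm²; (rotated 15° about Z; rotation is an isometry so areas/perimeters/island counts are preserved). At z = 11.1: the 11×11 cube contributes its full rectangle (area 121.00 mm²); the r=12 cylinder at (-0.5, 12.5) gives a regular 16-gon of circumradius 12 (constant along its height) (area = (16/2)·12.000²·sin(360°/16) = 440.85 mm²); the cylinder at (-1, 16): section is a regular 16-gon, circumradius r=12 (area = (16/2)·12.000²·sin(360°/16) = 440.85 mm²); the 16.5×4.5 cube at (2.5, 1.5) contributes its full rectangle (area 74.25 mm²); Merging all regions: the regions partially overlap — summed areas 1076.95 mm² minus the doubly-counted overlap 482.80 mm² gives 594.15 mm² — area = 594.15 mm²; the cube at (0.5, 13) (footprint 19.5×13) is included at this height (area 253.50 mm²); Combining (union): the regions partially overlap — summed areas 847.65 mm² minus the doubly-counted overlap 119.10 mm² gives 728.55 mm² — area = 728.55 mm²; (whole slice rotated 15° about Z — lengths, areas and connectivity unchanged). Checking containment: at z = 11.1 the cross-section extends beyond the z = 2.1 cross-section by about 176.54 mm².

part overhangs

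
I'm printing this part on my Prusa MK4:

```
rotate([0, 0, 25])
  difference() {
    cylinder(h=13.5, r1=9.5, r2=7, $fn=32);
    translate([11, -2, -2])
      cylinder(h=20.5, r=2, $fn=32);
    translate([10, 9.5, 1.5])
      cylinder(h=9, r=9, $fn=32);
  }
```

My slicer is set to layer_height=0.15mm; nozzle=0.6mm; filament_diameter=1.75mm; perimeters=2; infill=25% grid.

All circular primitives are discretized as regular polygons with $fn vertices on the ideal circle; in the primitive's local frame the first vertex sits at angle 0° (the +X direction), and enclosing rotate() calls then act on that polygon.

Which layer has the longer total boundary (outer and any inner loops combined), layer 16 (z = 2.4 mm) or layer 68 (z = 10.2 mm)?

layer 16 (z = 2.4 mm)

Layer 16 (z = 2.4): the cone: at t=0.178 of its height the radius interpolates to r₁+(r₂−r₁)t = 9.056, giving a regular 32-gon of that circumradius (perimeter = 2·32·9.056·sin(180°/32) = 56.81 mm); the cylinder at (11, -2): section is a regular 32-gon, circumradius r=2 (perimeter = 2·32·2.000·sin(180°/32) = 12.55 mm); the r=9 cylinder at (10, 9.5) gives a regular 32-gon of circumradius 9 (constant along its height) (perimeter = 2·32·9.000·sin(180°/32) = 56.46 mm); Taking the first minus the rest: starting from the cone, the r=2 cylinder at (11, -2) misses the remaining region (no effect); the r=9 cylinder at (10, 9.5) partially overlaps it — only the 33.24 mm² overlap (of its 252.84 mm²) is removed, clipping the outline — boundary = 56.82 mm; (rotated 25° about Z; rotation is an isometry so areas/perimeters/island counts are preserved). So its perimeter = 56.82 mm. Layer 68 (z = 10.2): the cone (r1=9.5→r2=7) has section circumradius 7.611 here — a regular 32-gon (perimeter = 2·32·7.611·sin(180°/32) = 47.75 mm); the r=2 cylinder at (11, -2) gives a regular 32-gon of circumradius 2 (constant along its height) (perimeter = 2·32·2.000·sin(180°/32) = 12.55 mm); the cylinder at (10, 9.5): section is a regular 32-gon, circumradius r=9 (perimeter = 2·32·9.000·sin(180°/32) = 56.46 mm); Taking the first minus the rest: starting from the cone, the r=2 cylinder at (11, -2) misses the remaining region (no effect); the r=9 cylinder at (10, 9.5) partially overlaps it — only the 17.11 mm² overlap (of its 252.84 mm²) is removed, clipping the outline — boundary = 47.53 mm; (rotated 25° about Z; rotation is an isometry so areas/perimeters/island counts are preserved). So its perimeter = 47.53 mm. Layer 16 is larger (56.82 vs 47.53 mm).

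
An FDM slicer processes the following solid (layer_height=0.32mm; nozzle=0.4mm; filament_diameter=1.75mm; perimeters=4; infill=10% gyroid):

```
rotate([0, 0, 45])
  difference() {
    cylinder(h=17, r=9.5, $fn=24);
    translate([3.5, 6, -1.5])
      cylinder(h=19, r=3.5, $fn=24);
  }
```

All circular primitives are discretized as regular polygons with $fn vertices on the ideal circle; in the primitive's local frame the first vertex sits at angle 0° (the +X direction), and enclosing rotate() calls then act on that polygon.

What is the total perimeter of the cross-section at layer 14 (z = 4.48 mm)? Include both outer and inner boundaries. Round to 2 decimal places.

69.43 mm

At z = 4.48 mm: the r=9.5 cylinder gives a regular 24-gon of circumradius 9.5 (constant along its height) (perimeter = 2·24·9.500·sin(180°/24) = 59.52 mm); the r=3.5 cylinder at (3.5, 6) contributes a regular 24-gon of circumradius 3.5 (perimeter = 2·24·3.500·sin(180°/24) = 21.93 mm); Subtracting the remaining from the first: starting from the r=9.5 cylinder, the r=3.5 cylinder at (3.5, 6) partially overlaps it — only the 34.17 mm² overlap (of its 38.05 mm²) is removed, clipping the outline — boundary = 69.43 mm; (whole slice rotated 45° about Z — lengths, areas and connectivity unchanged). Overall, the cross-section is a single solid region. Total boundary length (outer) = 69.43 mm.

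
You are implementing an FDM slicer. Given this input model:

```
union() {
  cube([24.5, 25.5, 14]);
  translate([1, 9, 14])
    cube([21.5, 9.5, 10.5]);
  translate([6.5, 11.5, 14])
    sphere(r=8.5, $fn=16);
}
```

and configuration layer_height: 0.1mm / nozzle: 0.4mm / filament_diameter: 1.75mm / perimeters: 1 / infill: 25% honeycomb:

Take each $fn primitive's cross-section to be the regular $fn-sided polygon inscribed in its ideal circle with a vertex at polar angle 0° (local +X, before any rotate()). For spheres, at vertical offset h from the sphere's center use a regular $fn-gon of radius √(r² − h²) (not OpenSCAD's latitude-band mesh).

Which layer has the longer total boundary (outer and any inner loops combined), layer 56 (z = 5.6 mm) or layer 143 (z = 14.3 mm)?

Layer 56 (z = 5.6): the cube (footprint 24.5×25.5) is included at this height (perimeter 100.00 mm); the cube at (1, 9) is absent (z outside [14, 24.5]); the r=8.5 sphere at (6.5, 11.5) contributes a regular 16-gon of circumradius √(8.5²−8.4²) = 1.300 (perimeter = 2·16·1.300·sin(180°/16) = 8.12 mm); Taking the union: the r=8.5 sphere at (6.5, 11.5) lies entirely inside the 24.5×25.5 cube, so the union is just the 24.5×25.5 cube — boundary = 100.00 mm. So its perimeter = 100.00 mm. Layer 143 (z = 14.3): the cube is absent (z outside [0, 14]); the cube at (1, 9) is present — its section is the full 21.5×9.5 rectangle (perimeter 62.00 mm); the r=8.5 sphere at (6.5, 11.5) contributes a regular 16-gon of circumradius √(8.5²−0.3²) = 8.495 (perimeter = 2·16·8.495·sin(180°/16) = 53.03 mm); Combining (union): the regions partially overlap (shared area 123.43 mm²), so the edge portions inside another operand are dropped and the merged outline is re-measured after clipping — boundary = 71.50 mm. So its perimeter = 71.50 mm. Layer 56 is larger (100.00 vs 71.50 mm).

layer 56 (z = 5.6 mm)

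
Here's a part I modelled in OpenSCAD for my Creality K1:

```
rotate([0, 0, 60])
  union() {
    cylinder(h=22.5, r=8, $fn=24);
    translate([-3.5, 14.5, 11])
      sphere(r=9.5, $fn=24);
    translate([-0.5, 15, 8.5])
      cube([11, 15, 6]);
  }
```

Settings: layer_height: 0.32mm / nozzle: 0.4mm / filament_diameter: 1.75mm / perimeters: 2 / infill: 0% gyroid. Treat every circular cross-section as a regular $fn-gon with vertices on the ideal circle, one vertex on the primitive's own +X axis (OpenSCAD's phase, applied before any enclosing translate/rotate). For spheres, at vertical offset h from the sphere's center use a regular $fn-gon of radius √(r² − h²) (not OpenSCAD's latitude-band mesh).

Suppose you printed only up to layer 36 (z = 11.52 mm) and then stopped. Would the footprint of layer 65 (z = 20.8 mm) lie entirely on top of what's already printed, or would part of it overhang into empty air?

Compare the two slices. At z = 11.52: the r=8 cylinder contributes a regular 24-gon of circumradius 8 (area = (24/2)·8.000²·sin(360°/24) = 198.77 mm²); the r=9.5 sphere at (-3.5, 14.5) slices to a regular 24-gon of circumradius 9.486 (√(r²−h²) with h=0.52 from center) (area = (24/2)·9.486²·sin(360°/24) = 279.46 mm²); the cube at (-0.5, 15) (footprint 11×15) is included at this height (area 165.00 mm²); Merging all regions: the regions partially overlap — summed areas 643.23 mm² minus the doubly-counted overlap 53.68 mm² gives 589.56 mm² — area = 589.56 mm²; (rotated 60° about Z; rotation is an isometry so areas/perimeters/island counts are preserved). At z = 20.8: the r=8 cylinder gives a regular 24-gon of circumradius 8 (constant along its height) (area = (24/2)·8.000²·sin(360°/24) = 198.77 mm²); the sphere at (-3.5, 14.5) is not intersected at this z (|z−center|=9.800 > r=9.5); the cube at (-0.5, 15) does not reach this height (z outside [8.5, 14.5]); Merging all regions: only the r=8 cylinder is present, so the union is just that shape — area = 198.77 mm²; (whole slice rotated 60° about Z — lengths, areas and connectivity unchanged). Checking containment: the cross-section at z = 20.8 is a subset of the cross-section at z = 11.52.

entirely on top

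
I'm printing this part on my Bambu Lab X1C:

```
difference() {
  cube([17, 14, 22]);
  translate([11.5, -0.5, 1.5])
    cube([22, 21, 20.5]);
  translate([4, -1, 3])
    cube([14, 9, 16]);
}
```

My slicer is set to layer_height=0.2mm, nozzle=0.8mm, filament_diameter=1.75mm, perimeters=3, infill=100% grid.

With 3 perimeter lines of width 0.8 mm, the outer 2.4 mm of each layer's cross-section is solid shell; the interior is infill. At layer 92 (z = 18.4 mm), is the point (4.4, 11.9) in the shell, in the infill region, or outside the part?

At z = 18.4 mm: the cube is present — its section is the full 17×14 rectangle; the 22×21 cube at (11.5, -0.5) contributes its full rectangle; the cube at (4, -1) (footprint 14×9) is included at this height; Taking the first minus the rest: starting from the 17×14 cube, the 22×21 cube at (11.5, -0.5) partially overlaps it — only the 77.00 mm² overlap (of its 462.00 mm²) is removed, clipping the outline; the 14×9 cube at (4, -1) partially overlaps it — only the 60.00 mm² overlap (of its 126.00 mm²) is removed, clipping the outline — 1 connected region. Overall, the cross-section is a single solid region. The nearest boundary edge runs (0.00, 14.00)→(11.50, 14.00); distance from the point to it = 2.10 mm. The point is inside the cross-section, 2.10 mm from the nearest boundary — within the 2.4 mm shell band (3 × 0.8).

shell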